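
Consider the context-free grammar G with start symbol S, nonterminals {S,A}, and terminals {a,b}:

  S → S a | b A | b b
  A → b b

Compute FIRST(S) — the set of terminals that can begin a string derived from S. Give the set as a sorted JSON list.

FIRST sets, iterate to fixpoint:
pass 1:
  A via A→b b: +{b}
  S via S→b A: +{b}
  FIRST(S)={b}  FIRST(A)={b}
pass 2: (stable)
  FIRST(S)={b}  FIRST(A)={b}

FIRST(S) = ["b"]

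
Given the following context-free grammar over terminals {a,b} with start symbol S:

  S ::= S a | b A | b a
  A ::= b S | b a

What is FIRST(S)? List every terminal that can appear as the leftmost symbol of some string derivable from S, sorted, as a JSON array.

FIRST sets, iterate to fixpoint:
round 1:
  A via A→b S: +{b}
  S via S→b A: +{b}
  FIRST[S]={b}  FIRST[A]={b}
round 2: — fixpoint
  FIRST[S]={b}  FIRST[A]={b}

FIRST(S) = ["b"]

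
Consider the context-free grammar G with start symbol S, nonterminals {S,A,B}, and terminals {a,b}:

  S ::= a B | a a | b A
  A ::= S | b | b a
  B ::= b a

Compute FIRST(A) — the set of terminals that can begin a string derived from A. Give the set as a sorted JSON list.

Compute FIRST by fixpoint:
iter 1:
  A via A→b: +{b}
  B via B→b a: +{b}
  S via S→a B: +{a}
  S via S→b A: +{b}
  FIRST(S)={a,b}  FIRST(A)={b}  FIRST(B)={b}
iter 2:
  A via A→S: +{a}
  FIRST(S)={a,b}  FIRST(A)={a,b}  FIRST(B)={b}
iter 3: — fixpoint
  FIRST(S)={a,b}  FIRST(A)={a,b}  FIRST(B)={b}

FIRST(A) = ["a", "b"]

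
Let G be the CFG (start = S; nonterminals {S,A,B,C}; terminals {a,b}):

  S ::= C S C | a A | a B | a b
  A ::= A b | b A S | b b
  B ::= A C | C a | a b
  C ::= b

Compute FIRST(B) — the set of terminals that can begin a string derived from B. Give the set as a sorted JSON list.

Compute FIRST by fixpoint:
iter 1:
  A via A→b A S: +{b}
  B via B→A C: +{b}
  B via B→a b: +{a}
  C via C→b: +{b}
  S via S→C S C: +{b}
  S via S→a A: +{a}
  FIRST(S)={a,b}  FIRST(A)={b}  FIRST(B)={a,b}  FIRST(C)={b}
iter 2: (stable)
  FIRST(S)={a,b}  FIRST(A)={b}  FIRST(B)={a,b}  FIRST(C)={b}

FIRST(B) = ["a", "b"]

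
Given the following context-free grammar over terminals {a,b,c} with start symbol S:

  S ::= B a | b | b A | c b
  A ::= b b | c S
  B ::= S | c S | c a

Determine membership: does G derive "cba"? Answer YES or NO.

CNF form of G:
  S -> B T2 | T0 A | T1 T0 | b
  A -> T0 T0 | T1 S
  B -> B T2 | T0 A | T1 S | T1 T0 | T1 T2 | b
  T0 -> b
  T1 -> c
  T2 -> a

CYK table (by increasing span):
  [0..0]={T1}  "c"  orig:{}
  [1..1]={B,S,T0}  "b"  orig:{B,S}
  [2..2]={T2}  "a"  orig:{}
  [0..1]={A,B,S}  "cb"
  [1..2]={B,S}  "ba"
  [0..2]={A,B,S}  "cba"

S ∈ T[0,2] ⇒ YES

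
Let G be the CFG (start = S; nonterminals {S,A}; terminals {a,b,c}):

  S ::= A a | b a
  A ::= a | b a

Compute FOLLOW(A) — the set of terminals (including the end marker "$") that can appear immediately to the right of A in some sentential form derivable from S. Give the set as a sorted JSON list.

FIRST iteration:
[1]
  A via A→a: +{a}
  A via A→b a: +{b}
  S via S→A a: +{a,b}
  S: {a,b}  A: {a,b}
[2] (no change)
  S: {a,b}  A: {a,b}

FOLLOW sets:
seed FOLLOW(S) with $
pass 1:
  S→A a: FOLLOW(A) ⊇ FIRST(a) = {a}; new: +{a}
  FOLLOW(S)={$}  FOLLOW(A)={a}
pass 2: (stable)
  FOLLOW(S)={$}  FOLLOW(A)={a}

FOLLOW(A) = ["a"]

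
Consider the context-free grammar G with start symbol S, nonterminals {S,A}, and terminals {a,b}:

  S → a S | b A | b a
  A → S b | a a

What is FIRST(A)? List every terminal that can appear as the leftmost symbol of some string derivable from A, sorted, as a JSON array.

Compute FIRST by fixpoint:
pass 1:
  A via A→a a: +{a}
  S via S→a S: +{a}
  S via S→b A: +{b}
  FIRST[S]={a,b}  FIRST[A]={a}
pass 2:
  A via A→S b: +{b}
  FIRST[S]={a,b}  FIRST[A]={a,b}
pass 3: done
  FIRST[S]={a,b}  FIRST[A]={a,b}

FIRST(A) = ["a", "b"]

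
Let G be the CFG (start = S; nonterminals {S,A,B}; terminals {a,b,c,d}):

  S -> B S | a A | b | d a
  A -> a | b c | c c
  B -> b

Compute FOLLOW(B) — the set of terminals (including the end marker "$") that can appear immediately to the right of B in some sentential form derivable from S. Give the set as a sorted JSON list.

FIRST iteration:
[1]
  A via A→a: +{a}
  A via A→b c: +{b}
  A via A→c c: +{c}
  B via B→b: +{b}
  S via S→B S: +{b}
  S via S→a A: +{a}
  S via S→d a: +{d}
  FIRST[S]={a,b,d}  FIRST[A]={a,b,c}  FIRST[B]={b}
[2] — fixpoint
  FIRST[S]={a,b,d}  FIRST[A]={a,b,c}  FIRST[B]={b}

Compute FOLLOW by fixpoint:
FOLLOW(S) := {$}
pass 1:
  S→B S: FOLLOW(B) ⊇ FIRST(S) = {a,b,d}; new: +{a,b,d}
  S→a A: FOLLOW(A) ⊇ FOLLOW(S) ⊇ {$}; new: +{$}
  S: {$}  A: {$}  B: {a,b,d}
pass 2: done
  S: {$}  A: {$}  B: {a,b,d}

FOLLOW(B) = ["a", "b", "d"]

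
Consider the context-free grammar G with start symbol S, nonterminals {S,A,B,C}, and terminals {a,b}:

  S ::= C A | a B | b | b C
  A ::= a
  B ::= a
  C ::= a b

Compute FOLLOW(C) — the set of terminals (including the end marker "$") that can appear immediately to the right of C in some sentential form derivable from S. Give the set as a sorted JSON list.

FIRST iteration:
iter 1:
  A via A→a: +{a}
  B via B→a: +{a}
  C via C→a b: +{a}
  S via S→C A: +{a}
  S via S→b: +{b}
  FIRST[S]={a,b}  FIRST[A]={a}  FIRST[B]={a}  FIRST[C]={a}
iter 2: (no change)
  FIRST[S]={a,b}  FIRST[A]={a}  FIRST[B]={a}  FIRST[C]={a}

FOLLOW iteration:
FOLLOW(S) := {$}
iter 1:
  S→C A: FOLLOW(C) ⊇ FIRST(A) = {a}; new: +{a}
  S→C A: FOLLOW(A) ⊇ FOLLOW(S) ⊇ {$}; new: +{$}
  S→a B: FOLLOW(B) ⊇ FOLLOW(S) ⊇ {$}; new: +{$}
  S→b C: FOLLOW(C) ⊇ FOLLOW(S) ⊇ {$}; new: +{$}
  FOLLOW(S)={$}  FOLLOW(A)={$}  FOLLOW(B)={$}  FOLLOW(C)={$,a}
iter 2: (stable)
  FOLLOW(S)={$}  FOLLOW(A)={$}  FOLLOW(B)={$}  FOLLOW(C)={$,a}

FOLLOW(C) = ["$", "a"]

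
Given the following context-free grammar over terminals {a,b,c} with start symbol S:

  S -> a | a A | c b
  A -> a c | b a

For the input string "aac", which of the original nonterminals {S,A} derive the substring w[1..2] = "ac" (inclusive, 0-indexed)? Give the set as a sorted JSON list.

Convert to CNF:
  S -> T0 A | T1 T2 | a
  A -> T0 T1 | T2 T0
  T0 -> a
  T1 -> c
  T2 -> b

CYK table (by increasing span) (cells [i..j] with 1 ≤ i ≤ j ≤ 2 only):
  cell(1,1) a: {S,T0}  orig:{S}
  cell(2,2) c: {T1}  orig:{}
  cell(1,2) ac: {A}

Original NTs in T[1,2] deriving "ac": ["A"]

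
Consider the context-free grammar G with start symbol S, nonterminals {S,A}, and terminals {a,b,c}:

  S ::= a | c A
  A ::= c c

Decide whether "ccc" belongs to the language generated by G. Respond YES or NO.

CNF form of G:
  S -> T0 A | a
  A -> T0 T0
  T0 -> c

CYK fill:
  cell(0,0) c: {T0}  orig:{}
  cell(1,1) c: {T0}  orig:{}
  cell(2,2) c: {T0}  orig:{}
  cell(0,1) cc: {A}
  cell(1,2) cc: {A}
  cell(0,2) ccc: {S}

S ∈ T[0,2] ⇒ YES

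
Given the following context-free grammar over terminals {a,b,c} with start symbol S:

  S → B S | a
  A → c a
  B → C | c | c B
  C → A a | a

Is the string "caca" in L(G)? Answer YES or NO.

Convert to CNF:
  S -> B S | a
  A -> T0 T1
  B -> A T1 | T0 B | a | c
  C -> A T1 | a
  T0 -> c
  T1 -> a

CYK fill:
  cell(0,0) c: {B,T0}  orig:{B}
  cell(1,1) a: {B,C,S,T1}  orig:{B,C,S}
  cell(2,2) c: {B,T0}  orig:{B}
  cell(3,3) a: {B,C,S,T1}  orig:{B,C,S}
  cell(0,1) ca: {A,B,S}
  cell(1,2) ac: ∅
  cell(2,3) ca: {A,B,S}
  cell(0,2) cac: ∅
  cell(1,3) aca: {S}
  cell(0,3) caca: {S}

S ∈ T[0,3] ⇒ YES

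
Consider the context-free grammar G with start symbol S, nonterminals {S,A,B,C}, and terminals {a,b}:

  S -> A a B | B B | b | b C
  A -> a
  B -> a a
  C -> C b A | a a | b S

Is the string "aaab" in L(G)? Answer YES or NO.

Convert to CNF:
  S -> A X3 | B B | T1 C | b
  A -> a
  B -> T0 T0
  C -> C X2 | T0 T0 | T1 S
  T0 -> a
  T1 -> b
  X2 -> T1 A
  X3 -> T0 B

Fill CYK table bottom-up:
  [0..0]={A,T0}  "a"  orig:{A}
  [1..1]={A,T0}  "a"  orig:{A}
  [2..2]={A,T0}  "a"  orig:{A}
  [3..3]={S,T1}  "b"  orig:{S}
  [0..1]={B,C}  "aa"
  [1..2]={B,C}  "aa"
  [2..3]=∅  "ab"
  [0..2]={X3}  "aaa"  orig:{}
  [1..3]=∅  "aab"
  [0..3]=∅  "aaab"

S ∉ T[0,3] ⇒ NO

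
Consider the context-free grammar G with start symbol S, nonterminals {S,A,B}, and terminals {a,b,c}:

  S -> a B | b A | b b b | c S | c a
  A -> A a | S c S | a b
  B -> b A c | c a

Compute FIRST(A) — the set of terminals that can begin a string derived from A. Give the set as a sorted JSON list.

FIRST iteration:
[1]
  A via A→a b: +{a}
  B via B→b A c: +{b}
  B via B→c a: +{c}
  S via S→a B: +{a}
  S via S→b A: +{b}
  S via S→c S: +{c}
  FIRST(S)={a,b,c}  FIRST(A)={a}  FIRST(B)={b,c}
[2]
  A via A→S c S: +{b,c}
  FIRST(S)={a,b,c}  FIRST(A)={a,b,c}  FIRST(B)={b,c}
[3] (no change)
  FIRST(S)={a,b,c}  FIRST(A)={a,b,c}  FIRST(B)={b,c}

FIRST(A) = ["a", "b", "c"]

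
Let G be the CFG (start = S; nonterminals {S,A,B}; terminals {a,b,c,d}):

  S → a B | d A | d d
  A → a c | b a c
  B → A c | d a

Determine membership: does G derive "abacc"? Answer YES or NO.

CNF form of G:
  S -> T0 B | T3 A | T3 T3
  A -> T0 T1 | T2 X4
  B -> A T1 | T3 T0
  T0 -> a
  T1 -> c
  T2 -> b
  T3 -> d
  X4 -> T0 T1

Fill CYK table bottom-up:
  cell(0,0) a: {T0}  orig:{}
  cell(1,1) b: {T2}  orig:{}
  cell(2,2) a: {T0}  orig:{}
  cell(3,3) c: {T1}  orig:{}
  cell(4,4) c: {T1}  orig:{}
  cell(0,1) ab: ∅
  cell(1,2) ba: ∅
  cell(2,3) ac: {A,X4}  orig:{A}
  cell(3,4) cc: ∅
  cell(0,2) aba: ∅
  cell(1,3) bac: {A}
  cell(2,4) acc: {B}
  cell(0,3) abac: ∅
  cell(1,4) bacc: {B}
  cell(0,4) abacc: {S}

S ∈ T[0,4] ⇒ YES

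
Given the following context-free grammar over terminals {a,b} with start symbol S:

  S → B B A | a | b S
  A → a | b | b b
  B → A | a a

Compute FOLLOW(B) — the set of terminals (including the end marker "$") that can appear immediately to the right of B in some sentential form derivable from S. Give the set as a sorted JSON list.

FIRST sets, iterate to fixpoint:
iter 1:
  A via A→a: +{a}
  A via A→b: +{b}
  B via B→A: +{a,b}
  S via S→B B A: +{a,b}
  S: {a,b}  A: {a,b}  B: {a,b}
iter 2: (stable)
  S: {a,b}  A: {a,b}  B: {a,b}

FOLLOW iteration:
seed FOLLOW(S) with $
pass 1:
  S→B B A: FOLLOW(B) ⊇ FIRST(B) = {a,b}; new: +{a,b}
  S→B B A: FOLLOW(A) ⊇ FOLLOW(S) ⊇ {$}; new: +{$}
  FOLLOW(S)={$}  FOLLOW(A)={$}  FOLLOW(B)={a,b}
pass 2:
  B→A: FOLLOW(A) ⊇ FOLLOW(B) ⊇ {a,b}; new: +{a,b}
  FOLLOW(S)={$}  FOLLOW(A)={$,a,b}  FOLLOW(B)={a,b}
pass 3: (no change)
  FOLLOW(S)={$}  FOLLOW(A)={$,a,b}  FOLLOW(B)={a,b}

FOLLOW(B) = ["a", "b"]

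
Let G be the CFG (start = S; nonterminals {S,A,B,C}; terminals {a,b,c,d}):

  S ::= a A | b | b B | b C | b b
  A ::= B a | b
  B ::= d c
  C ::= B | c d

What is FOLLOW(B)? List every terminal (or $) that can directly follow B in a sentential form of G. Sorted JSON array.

FIRST sets, iterate to fixpoint:
pass 1:
  A via A→b: +{b}
  B via B→d c: +{d}
  C via C→B: +{d}
  C via C→c d: +{c}
  S via S→a A: +{a}
  S via S→b: +{b}
  FIRST(S)={a,b}  FIRST(A)={b}  FIRST(B)={d}  FIRST(C)={c,d}
pass 2:
  A via A→B a: +{d}
  FIRST(S)={a,b}  FIRST(A)={b,d}  FIRST(B)={d}  FIRST(C)={c,d}
pass 3: (stable)
  FIRST(S)={a,b}  FIRST(A)={b,d}  FIRST(B)={d}  FIRST(C)={c,d}

FOLLOW sets:
FOLLOW(S) := {$}
round 1:
  A→B a: FOLLOW(B) ⊇ FIRST(a) = {a}; new: +{a}
  S→a A: FOLLOW(A) ⊇ FOLLOW(S) ⊇ {$}; new: +{$}
  S→b B: FOLLOW(B) ⊇ FOLLOW(S) ⊇ {$}; new: +{$}
  S→b C: FOLLOW(C) ⊇ FOLLOW(S) ⊇ {$}; new: +{$}
  S: {$}  A: {$}  B: {$,a}  C: {$}
round 2: — fixpoint
  S: {$}  A: {$}  B: {$,a}  C: {$}

FOLLOW(B) = ["$", "a"]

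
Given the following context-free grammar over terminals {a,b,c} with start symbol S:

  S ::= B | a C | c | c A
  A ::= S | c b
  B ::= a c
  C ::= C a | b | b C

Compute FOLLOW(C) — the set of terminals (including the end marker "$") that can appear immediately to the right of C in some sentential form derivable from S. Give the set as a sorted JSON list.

Compute FIRST by fixpoint:
iter 1:
  A via A→c b: +{c}
  B via B→a c: +{a}
  C via C→b: +{b}
  S via S→B: +{a}
  S via S→c: +{c}
  S: {a,c}  A: {c}  B: {a}  C: {b}
iter 2:
  A via A→S: +{a}
  S: {a,c}  A: {a,c}  B: {a}  C: {b}
iter 3: — fixpoint
  S: {a,c}  A: {a,c}  B: {a}  C: {b}

FOLLOW sets:
initialize: $ ∈ FOLLOW(S)
[1]
  C→C a: FOLLOW(C) ⊇ FIRST(a) = {a}; new: +{a}
  S→B: FOLLOW(B) ⊇ FOLLOW(S) ⊇ {$}; new: +{$}
  S→a C: FOLLOW(C) ⊇ FOLLOW(S) ⊇ {$}; new: +{$}
  S→c A: FOLLOW(A) ⊇ FOLLOW(S) ⊇ {$}; new: +{$}
  FOLLOW[S]={$}  FOLLOW[A]={$}  FOLLOW[B]={$}  FOLLOW[C]={$,a}
[2] (stable)
  FOLLOW[S]={$}  FOLLOW[A]={$}  FOLLOW[B]={$}  FOLLOW[C]={$,a}

FOLLOW(C) = ["$", "a"]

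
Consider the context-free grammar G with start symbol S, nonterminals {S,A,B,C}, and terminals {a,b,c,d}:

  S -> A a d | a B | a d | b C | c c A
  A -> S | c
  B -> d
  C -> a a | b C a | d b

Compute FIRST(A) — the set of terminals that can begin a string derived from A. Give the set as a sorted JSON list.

FIRST iteration:
round 1:
  A via A→c: +{c}
  B via B→d: +{d}
  C via C→a a: +{a}
  C via C→b C a: +{b}
  C via C→d b: +{d}
  S via S→A a d: +{c}
  S via S→a B: +{a}
  S via S→b C: +{b}
  S: {a,b,c}  A: {c}  B: {d}  C: {a,b,d}
round 2:
  A via A→S: +{a,b}
  S: {a,b,c}  A: {a,b,c}  B: {d}  C: {a,b,d}
round 3: done
  S: {a,b,c}  A: {a,b,c}  B: {d}  C: {a,b,d}

FIRST(A) = ["a", "b", "c"]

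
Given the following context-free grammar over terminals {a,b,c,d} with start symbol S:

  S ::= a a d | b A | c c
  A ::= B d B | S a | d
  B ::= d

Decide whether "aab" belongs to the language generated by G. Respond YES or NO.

CNF form of G:
  S -> T1 X5 | T2 A | T3 T3
  A -> B X4 | S T1 | d
  B -> d
  T0 -> d
  T1 -> a
  T2 -> b
  T3 -> c
  X4 -> T0 B
  X5 -> T1 T0

CYK fill:
  T[0,0] 'a' = {T1}  orig:{}
  T[1,1] 'a' = {T1}  orig:{}
  T[2,2] 'b' = {T2}  orig:{}
  T[0,1] 'aa' = ∅
  T[1,2] 'ab' = ∅
  T[0,2] 'aab' = ∅

S ∉ T[0,2] ⇒ NO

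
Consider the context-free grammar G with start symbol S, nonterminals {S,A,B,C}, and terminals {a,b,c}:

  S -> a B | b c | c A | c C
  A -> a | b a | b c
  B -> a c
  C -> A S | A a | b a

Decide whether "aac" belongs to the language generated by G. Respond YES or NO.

Convert to CNF:
  S -> T0 T2 | T1 B | T2 A | T2 C
  A -> T0 T1 | T0 T2 | a
  B -> T1 T2
  C -> A S | A T1 | T0 T1
  T0 -> b
  T1 -> a
  T2 -> c

Fill CYK table bottom-up:
  T[0,0] 'a' = {A,T1}  orig:{A}
  T[1,1] 'a' = {A,T1}  orig:{A}
  T[2,2] 'c' = {T2}  orig:{}
  T[0,1] 'aa' = {C}
  T[1,2] 'ac' = {B}
  T[0,2] 'aac' = {S}

S ∈ T[0,2] ⇒ YES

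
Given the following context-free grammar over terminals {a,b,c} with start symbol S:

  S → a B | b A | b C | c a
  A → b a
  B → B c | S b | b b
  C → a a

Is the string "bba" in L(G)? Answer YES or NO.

CNF form of G:
  S -> T0 A | T0 C | T1 B | T2 T1
  A -> T0 T1
  B -> B T2 | S T0 | T0 T0
  C -> T1 T1
  T0 -> b
  T1 -> a
  T2 -> c

Fill CYK table bottom-up:
  T[0,0] 'b' = {T0}  orig:{}
  T[1,1] 'b' = {T0}  orig:{}
  T[2,2] 'a' = {T1}  orig:{}
  T[0,1] 'bb' = {B}
  T[1,2] 'ba' = {A}
  T[0,2] 'bba' = {S}

S ∈ T[0,2] ⇒ YES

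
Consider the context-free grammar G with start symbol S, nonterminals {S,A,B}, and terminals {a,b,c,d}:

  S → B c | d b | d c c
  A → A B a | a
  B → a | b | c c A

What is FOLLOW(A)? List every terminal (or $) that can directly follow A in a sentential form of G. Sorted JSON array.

FIRST iteration:
round 1:
  A via A→a: +{a}
  B via B→a: +{a}
  B via B→b: +{b}
  B via B→c c A: +{c}
  S via S→B c: +{a,b,c}
  S via S→d b: +{d}
  S: {a,b,c,d}  A: {a}  B: {a,b,c}
round 2: (no change)
  S: {a,b,c,d}  A: {a}  B: {a,b,c}

FOLLOW sets:
FOLLOW(S) := {$}
[1]
  A→A B a: FOLLOW(A) ⊇ FIRST(B) = {a,b,c}; new: +{a,b,c}
  A→A B a: FOLLOW(B) ⊇ FIRST(a) = {a}; new: +{a}
  S→B c: FOLLOW(B) ⊇ FIRST(c) = {c}; new: +{c}
  FOLLOW[S]={$}  FOLLOW[A]={a,b,c}  FOLLOW[B]={a,c}
[2] done
  FOLLOW[S]={$}  FOLLOW[A]={a,b,c}  FOLLOW[B]={a,c}

FOLLOW(A) = ["a", "b", "c"]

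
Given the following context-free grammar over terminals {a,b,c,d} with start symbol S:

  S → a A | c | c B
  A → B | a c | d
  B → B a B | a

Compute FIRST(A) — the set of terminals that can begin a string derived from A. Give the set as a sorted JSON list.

Compute FIRST by fixpoint:
iter 1:
  A via A→a c: +{a}
  A via A→d: +{d}
  B via B→a: +{a}
  S via S→a A: +{a}
  S via S→c: +{c}
  S: {a,c}  A: {a,d}  B: {a}
iter 2: — fixpoint
  S: {a,c}  A: {a,d}  B: {a}

FIRST(A) = ["a", "d"]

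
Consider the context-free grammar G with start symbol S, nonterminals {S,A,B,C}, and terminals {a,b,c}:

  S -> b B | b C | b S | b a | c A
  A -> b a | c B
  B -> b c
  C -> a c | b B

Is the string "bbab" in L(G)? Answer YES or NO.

Convert to CNF:
  S -> T0 B | T0 C | T0 S | T0 T1 | T2 A
  A -> T0 T1 | T2 B
  B -> T0 T2
  C -> T0 B | T1 T2
  T0 -> b
  T1 -> a
  T2 -> c

Fill CYK table bottom-up:
  T[0,0] 'b' = {T0}  orig:{}
  T[1,1] 'b' = {T0}  orig:{}
  T[2,2] 'a' = {T1}  orig:{}
  T[3,3] 'b' = {T0}  orig:{}
  T[0,1] 'bb' = ∅
  T[1,2] 'ba' = {A,S}
  T[2,3] 'ab' = ∅
  T[0,2] 'bba' = {S}
  T[1,3] 'bab' = ∅
  T[0,3] 'bbab' = ∅

S ∉ T[0,3] ⇒ NO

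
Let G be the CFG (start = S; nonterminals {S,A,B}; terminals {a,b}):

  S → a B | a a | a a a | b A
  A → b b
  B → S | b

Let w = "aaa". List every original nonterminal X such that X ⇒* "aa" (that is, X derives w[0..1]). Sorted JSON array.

Convert to CNF:
  S -> T0 A | T1 B | T1 T1 | T1 X3
  A -> T0 T0
  B -> T0 A | T1 B | T1 T1 | T1 X2 | b
  T0 -> b
  T1 -> a
  X2 -> T1 T1
  X3 -> T1 T1

Fill CYK table bottom-up (cells [i..j] with 0 ≤ i ≤ j ≤ 1 only):
  [0..0]={T1}  "a"  orig:{}
  [1..1]={T1}  "a"  orig:{}
  [0..1]={B,S,X2,X3}  "aa"  orig:{B,S}

Original NTs in T[0,1] deriving "aa": ["B", "S"]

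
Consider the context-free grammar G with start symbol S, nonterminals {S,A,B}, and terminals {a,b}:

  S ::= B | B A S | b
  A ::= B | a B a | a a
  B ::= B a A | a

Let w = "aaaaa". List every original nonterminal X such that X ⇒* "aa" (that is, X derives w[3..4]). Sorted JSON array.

CNF form of G:
  S -> B X4 | B X5 | a | b
  A -> B X1 | T0 T0 | T0 X2 | a
  B -> B X3 | a
  T0 -> a
  X1 -> T0 A
  X2 -> B T0
  X3 -> T0 A
  X4 -> A S
  X5 -> T0 A

CYK table (by increasing span) (cells [i..j] with 3 ≤ i ≤ j ≤ 4 only):
  cell(3,3) a: {A,B,S,T0}  orig:{A,B,S}
  cell(4,4) a: {A,B,S,T0}  orig:{A,B,S}
  cell(3,4) aa: {A,X1,X2,X3,X4,X5}  orig:{A}

Original NTs in T[3,4] deriving "aa": ["A"]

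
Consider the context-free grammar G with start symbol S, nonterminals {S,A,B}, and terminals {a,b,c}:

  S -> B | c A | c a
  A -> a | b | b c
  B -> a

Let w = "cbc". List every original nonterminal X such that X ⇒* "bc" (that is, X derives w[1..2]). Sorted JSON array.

Convert to CNF:
  S -> T1 A | T1 T2 | a
  A -> T0 T1 | a | b
  B -> a
  T0 -> b
  T1 -> c
  T2 -> a

CYK table (by increasing span), restricted to cells inside w[1..2]:
  T[1,1] 'b' = {A,T0}  orig:{A}
  T[2,2] 'c' = {T1}  orig:{}
  T[1,2] 'bc' = {A}

Original NTs in T[1,2] deriving "bc": ["A"]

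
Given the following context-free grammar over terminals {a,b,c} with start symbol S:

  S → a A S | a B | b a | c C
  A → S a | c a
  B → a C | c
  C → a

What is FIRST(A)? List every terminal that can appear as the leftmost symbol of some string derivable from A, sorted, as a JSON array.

Compute FIRST by fixpoint:
pass 1:
  A via A→c a: +{c}
  B via B→a C: +{a}
  B via B→c: +{c}
  C via C→a: +{a}
  S via S→a A S: +{a}
  S via S→b a: +{b}
  S via S→c C: +{c}
  FIRST(S)={a,b,c}  FIRST(A)={c}  FIRST(B)={a,c}  FIRST(C)={a}
pass 2:
  A via A→S a: +{a,b}
  FIRST(S)={a,b,c}  FIRST(A)={a,b,c}  FIRST(B)={a,c}  FIRST(C)={a}
pass 3: (stable)
  FIRST(S)={a,b,c}  FIRST(A)={a,b,c}  FIRST(B)={a,c}  FIRST(C)={a}

FIRST(A) = ["a", "b", "c"]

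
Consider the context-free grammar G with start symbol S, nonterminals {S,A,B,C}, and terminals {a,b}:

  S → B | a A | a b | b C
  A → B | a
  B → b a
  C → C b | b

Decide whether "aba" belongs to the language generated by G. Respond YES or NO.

CNF form of G:
  S -> T0 C | T0 T1 | T1 A | T1 T0
  A -> T0 T1 | a
  B -> T0 T1
  C -> C T0 | b
  T0 -> b
  T1 -> a

Fill CYK table bottom-up:
  cell(0,0) a: {A,T1}  orig:{A}
  cell(1,1) b: {C,T0}  orig:{C}
  cell(2,2) a: {A,T1}  orig:{A}
  cell(0,1) ab: {S}
  cell(1,2) ba: {A,B,S}
  cell(0,2) aba: {S}

S ∈ T[0,2] ⇒ YES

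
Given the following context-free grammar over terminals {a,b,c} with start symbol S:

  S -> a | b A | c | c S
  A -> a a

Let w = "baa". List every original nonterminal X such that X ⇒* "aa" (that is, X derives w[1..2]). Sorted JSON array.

CNF form of G:
  S -> T1 A | T2 S | a | c
  A -> T0 T0
  T0 -> a
  T1 -> b
  T2 -> c

CYK fill, restricted to cells inside w[1..2]:
  [1..1]={S,T0}  "a"  orig:{S}
  [2..2]={S,T0}  "a"  orig:{S}
  [1..2]={A}  "aa"

Original NTs in T[1,2] deriving "aa": ["A"]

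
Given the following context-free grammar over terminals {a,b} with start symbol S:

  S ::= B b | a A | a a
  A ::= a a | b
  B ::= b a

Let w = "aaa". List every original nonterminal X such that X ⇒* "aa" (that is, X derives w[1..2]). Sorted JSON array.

Convert to CNF:
  S -> B T1 | T0 A | T0 T0
  A -> T0 T0 | b
  B -> T1 T0
  T0 -> a
  T1 -> b

Fill CYK table bottom-up (cells [i..j] with 1 ≤ i ≤ j ≤ 2 only):
  [1..1]={T0}  "a"  orig:{}
  [2..2]={T0}  "a"  orig:{}
  [1..2]={A,S}  "aa"

Original NTs in T[1,2] deriving "aa": ["A", "S"]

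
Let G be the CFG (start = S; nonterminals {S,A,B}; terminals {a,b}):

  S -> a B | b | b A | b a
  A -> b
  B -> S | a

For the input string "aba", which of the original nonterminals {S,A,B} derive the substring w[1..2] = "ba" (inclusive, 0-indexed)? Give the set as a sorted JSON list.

CNF form of G:
  S -> T0 B | T1 A | T1 T0 | b
  A -> b
  B -> T0 B | T1 A | T1 T0 | a | b
  T0 -> a
  T1 -> b

Fill CYK table bottom-up, restricted to cells inside w[1..2]:
  cell(1,1) b: {A,B,S,T1}  orig:{A,B,S}
  cell(2,2) a: {B,T0}  orig:{B}
  cell(1,2) ba: {B,S}

Original NTs in T[1,2] deriving "ba": ["B", "S"]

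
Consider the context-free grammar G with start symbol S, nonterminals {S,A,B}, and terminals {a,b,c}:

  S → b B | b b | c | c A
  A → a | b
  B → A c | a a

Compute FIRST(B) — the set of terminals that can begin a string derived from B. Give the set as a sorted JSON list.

FIRST iteration:
iter 1:
  A via A→a: +{a}
  A via A→b: +{b}
  B via B→A c: +{a,b}
  S via S→b B: +{b}
  S via S→c: +{c}
  FIRST(S)={b,c}  FIRST(A)={a,b}  FIRST(B)={a,b}
iter 2: (stable)
  FIRST(S)={b,c}  FIRST(A)={a,b}  FIRST(B)={a,b}

FIRST(B) = ["a", "b"]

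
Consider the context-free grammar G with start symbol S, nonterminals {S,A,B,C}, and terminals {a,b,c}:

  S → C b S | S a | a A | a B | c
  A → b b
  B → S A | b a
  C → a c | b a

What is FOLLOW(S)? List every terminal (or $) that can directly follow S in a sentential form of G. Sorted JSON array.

FIRST iteration:
pass 1:
  A via A→b b: +{b}
  B via B→b a: +{b}
  C via C→a c: +{a}
  C via C→b a: +{b}
  S via S→C b S: +{a,b}
  S via S→c: +{c}
  FIRST[S]={a,b,c}  FIRST[A]={b}  FIRST[B]={b}  FIRST[C]={a,b}
pass 2:
  B via B→S A: +{a,c}
  FIRST[S]={a,b,c}  FIRST[A]={b}  FIRST[B]={a,b,c}  FIRST[C]={a,b}
pass 3: (stable)
  FIRST[S]={a,b,c}  FIRST[A]={b}  FIRST[B]={a,b,c}  FIRST[C]={a,b}

FOLLOW sets:
FOLLOW(S) := {$}
round 1:
  B→S A: FOLLOW(S) ⊇ FIRST(A) = {b}; new: +{b}
  S→C b S: FOLLOW(C) ⊇ FIRST(b) = {b}; new: +{b}
  S→S a: FOLLOW(S) ⊇ FIRST(a) = {a}; new: +{a}
  S→a A: FOLLOW(A) ⊇ FOLLOW(S) ⊇ {$,a,b}; new: +{$,a,b}
  S→a B: FOLLOW(B) ⊇ FOLLOW(S) ⊇ {$,a,b}; new: +{$,a,b}
  FOLLOW(S)={$,a,b}  FOLLOW(A)={$,a,b}  FOLLOW(B)={$,a,b}  FOLLOW(C)={b}
round 2: done
  FOLLOW(S)={$,a,b}  FOLLOW(A)={$,a,b}  FOLLOW(B)={$,a,b}  FOLLOW(C)={b}

FOLLOW(S) = ["$", "a", "b"]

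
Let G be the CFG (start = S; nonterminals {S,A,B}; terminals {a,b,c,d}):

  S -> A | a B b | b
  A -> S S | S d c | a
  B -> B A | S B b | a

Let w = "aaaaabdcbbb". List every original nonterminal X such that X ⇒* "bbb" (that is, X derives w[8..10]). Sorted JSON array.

Convert to CNF:
  S -> S S | S X6 | T3 X7 | a | b
  A -> S S | S X4 | a
  B -> B A | S X5 | a
  T0 -> d
  T1 -> c
  T2 -> b
  T3 -> a
  X4 -> T0 T1
  X5 -> B T2
  X6 -> T0 T1
  X7 -> B T2

CYK fill — only the sub-triangle for w[8..10]:
  cell(8,8) b: {S,T2}  orig:{S}
  cell(9,9) b: {S,T2}  orig:{S}
  cell(10,10) b: {S,T2}  orig:{S}
  cell(8,9) bb: {A,S}
  cell(9,10) bb: {A,S}
  cell(8,10) bbb: {A,S}

Original NTs in T[8,10] deriving "bbb": ["A", "S"]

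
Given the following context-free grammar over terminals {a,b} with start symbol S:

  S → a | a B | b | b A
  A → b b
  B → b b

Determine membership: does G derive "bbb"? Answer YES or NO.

Convert to CNF:
  S -> T0 A | T1 B | a | b
  A -> T0 T0
  B -> T0 T0
  T0 -> b
  T1 -> a

Fill CYK table bottom-up:
  [0..0]={S,T0}  "b"  orig:{S}
  [1..1]={S,T0}  "b"  orig:{S}
  [2..2]={S,T0}  "b"  orig:{S}
  [0..1]={A,B}  "bb"
  [1..2]={A,B}  "bb"
  [0..2]={S}  "bbb"

S ∈ T[0,2] ⇒ YES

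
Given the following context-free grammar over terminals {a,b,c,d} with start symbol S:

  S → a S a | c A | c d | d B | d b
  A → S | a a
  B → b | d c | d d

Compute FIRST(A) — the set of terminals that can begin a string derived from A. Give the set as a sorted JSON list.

FIRST iteration:
round 1:
  A via A→a a: +{a}
  B via B→b: +{b}
  B via B→d c: +{d}
  S via S→a S a: +{a}
  S via S→c A: +{c}
  S via S→d B: +{d}
  FIRST[S]={a,c,d}  FIRST[A]={a}  FIRST[B]={b,d}
round 2:
  A via A→S: +{c,d}
  FIRST[S]={a,c,d}  FIRST[A]={a,c,d}  FIRST[B]={b,d}
round 3: (no change)
  FIRST[S]={a,c,d}  FIRST[A]={a,c,d}  FIRST[B]={b,d}

FIRST(A) = ["a", "c", "d"]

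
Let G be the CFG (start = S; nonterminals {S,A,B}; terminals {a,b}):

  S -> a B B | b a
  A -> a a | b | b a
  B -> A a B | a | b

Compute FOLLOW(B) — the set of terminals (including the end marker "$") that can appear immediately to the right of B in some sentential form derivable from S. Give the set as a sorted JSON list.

FIRST iteration:
[1]
  A via A→a a: +{a}
  A via A→b: +{b}
  B via B→A a B: +{a,b}
  S via S→a B B: +{a}
  S via S→b a: +{b}
  S: {a,b}  A: {a,b}  B: {a,b}
[2] — fixpoint
  S: {a,b}  A: {a,b}  B: {a,b}

FOLLOW sets:
FOLLOW(S) := {$}
round 1:
  B→A a B: FOLLOW(A) ⊇ FIRST(a) = {a}; new: +{a}
  S→a B B: FOLLOW(B) ⊇ FIRST(B) = {a,b}; new: +{a,b}
  S→a B B: FOLLOW(B) ⊇ FOLLOW(S) ⊇ {$}; new: +{$}
  S: {$}  A: {a}  B: {$,a,b}
round 2: (no change)
  S: {$}  A: {a}  B: {$,a,b}

FOLLOW(B) = ["$", "a", "b"]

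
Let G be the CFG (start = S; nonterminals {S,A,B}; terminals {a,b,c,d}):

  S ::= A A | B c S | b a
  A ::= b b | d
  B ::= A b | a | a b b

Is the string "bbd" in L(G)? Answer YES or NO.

Convert to CNF:
  S -> A A | B X4 | T0 T1
  A -> T0 T0 | d
  B -> A T0 | T1 X3 | a
  T0 -> b
  T1 -> a
  T2 -> c
  X3 -> T0 T0
  X4 -> T2 S

CYK fill:
  [0..0]={T0}  "b"  orig:{}
  [1..1]={T0}  "b"  orig:{}
  [2..2]={A}  "d"
  [0..1]={A,X3}  "bb"  orig:{A}
  [1..2]=∅  "bd"
  [0..2]={S}  "bbd"

S ∈ T[0,2] ⇒ YES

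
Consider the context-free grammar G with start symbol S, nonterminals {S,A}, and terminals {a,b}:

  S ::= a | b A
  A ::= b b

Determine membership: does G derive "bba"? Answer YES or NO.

CNF form of G:
  S -> T0 A | a
  A -> T0 T0
  T0 -> b

Fill CYK table bottom-up:
  [0..0]={T0}  "b"  orig:{}
  [1..1]={T0}  "b"  orig:{}
  [2..2]={S}  "a"
  [0..1]={A}  "bb"
  [1..2]=∅  "ba"
  [0..2]=∅  "bba"

S ∉ T[0,2] ⇒ NO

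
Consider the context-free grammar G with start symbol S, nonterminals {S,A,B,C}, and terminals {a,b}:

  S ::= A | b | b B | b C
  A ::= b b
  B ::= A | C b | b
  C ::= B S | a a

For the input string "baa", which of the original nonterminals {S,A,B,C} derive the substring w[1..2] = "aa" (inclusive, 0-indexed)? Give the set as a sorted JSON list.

Convert to CNF:
  S -> T0 B | T0 C | T0 T0 | b
  A -> T0 T0
  B -> C T0 | T0 T0 | b
  C -> B S | T1 T1
  T0 -> b
  T1 -> a

CYK fill — only the sub-triangle for w[1..2]:
  cell(1,1) a: {T1}  orig:{}
  cell(2,2) a: {T1}  orig:{}
  cell(1,2) aa: {C}

Original NTs in T[1,2] deriving "aa": ["C"]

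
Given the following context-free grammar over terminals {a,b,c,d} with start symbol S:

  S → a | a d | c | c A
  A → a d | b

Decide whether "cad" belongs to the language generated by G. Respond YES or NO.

CNF form of G:
  S -> T0 T1 | T2 A | a | c
  A -> T0 T1 | b
  T0 -> a
  T1 -> d
  T2 -> c

Fill CYK table bottom-up:
  cell(0,0) c: {S,T2}  orig:{S}
  cell(1,1) a: {S,T0}  orig:{S}
  cell(2,2) d: {T1}  orig:{}
  cell(0,1) ca: ∅
  cell(1,2) ad: {A,S}
  cell(0,2) cad: {S}

S ∈ T[0,2] ⇒ YES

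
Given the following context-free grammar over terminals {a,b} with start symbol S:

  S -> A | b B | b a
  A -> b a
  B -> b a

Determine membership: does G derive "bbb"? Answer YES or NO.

Convert to CNF:
  S -> T0 B | T0 T1
  A -> T0 T1
  B -> T0 T1
  T0 -> b
  T1 -> a

CYK fill:
  cell(0,0) b: {T0}  orig:{}
  cell(1,1) b: {T0}  orig:{}
  cell(2,2) b: {T0}  orig:{}
  cell(0,1) bb: ∅
  cell(1,2) bb: ∅
  cell(0,2) bbb: ∅

S ∉ T[0,2] ⇒ NO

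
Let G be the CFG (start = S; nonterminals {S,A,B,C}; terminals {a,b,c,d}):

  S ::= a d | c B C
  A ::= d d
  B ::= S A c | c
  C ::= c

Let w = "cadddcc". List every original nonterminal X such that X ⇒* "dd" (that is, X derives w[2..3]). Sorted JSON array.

Convert to CNF:
  S -> T1 X4 | T2 T0
  A -> T0 T0
  B -> S X3 | c
  C -> c
  T0 -> d
  T1 -> c
  T2 -> a
  X3 -> A T1
  X4 -> B C

CYK table (by increasing span) — only the sub-triangle for w[2..3]:
  T[2,2] 'd' = {T0}  orig:{}
  T[3,3] 'd' = {T0}  orig:{}
  T[2,3] 'dd' = {A}

Original NTs in T[2,3] deriving "dd": ["A"]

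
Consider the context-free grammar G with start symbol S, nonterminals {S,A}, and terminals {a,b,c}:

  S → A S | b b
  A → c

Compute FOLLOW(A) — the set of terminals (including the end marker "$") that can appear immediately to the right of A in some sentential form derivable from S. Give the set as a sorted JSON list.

FIRST sets, iterate to fixpoint:
[1]
  A via A→c: +{c}
  S via S→A S: +{c}
  S via S→b b: +{b}
  FIRST(S)={b,c}  FIRST(A)={c}
[2] (no change)
  FIRST(S)={b,c}  FIRST(A)={c}

FOLLOW iteration:
FOLLOW(S) := {$}
iter 1:
  S→A S: FOLLOW(A) ⊇ FIRST(S) = {b,c}; new: +{b,c}
  S: {$}  A: {b,c}
iter 2: — fixpoint
  S: {$}  A: {b,c}

FOLLOW(A) = ["b", "c"]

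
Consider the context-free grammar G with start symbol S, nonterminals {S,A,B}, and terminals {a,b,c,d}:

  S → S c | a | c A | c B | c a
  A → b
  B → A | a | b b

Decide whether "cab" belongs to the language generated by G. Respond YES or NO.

Convert to CNF:
  S -> S T1 | T1 A | T1 B | T1 T2 | a
  A -> b
  B -> T0 T0 | a | b
  T0 -> b
  T1 -> c
  T2 -> a

Fill CYK table bottom-up:
  [0..0]={T1}  "c"  orig:{}
  [1..1]={B,S,T2}  "a"  orig:{B,S}
  [2..2]={A,B,T0}  "b"  orig:{A,B}
  [0..1]={S}  "ca"
  [1..2]=∅  "ab"
  [0..2]=∅  "cab"

S ∉ T[0,2] ⇒ NO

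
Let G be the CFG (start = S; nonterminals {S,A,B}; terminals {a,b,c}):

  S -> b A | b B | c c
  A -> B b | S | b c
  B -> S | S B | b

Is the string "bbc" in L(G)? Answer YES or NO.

Convert to CNF:
  S -> T0 A | T0 B | T1 T1
  A -> B T0 | T0 A | T0 B | T0 T1 | T1 T1
  B -> S B | T0 A | T0 B | T1 T1 | b
  T0 -> b
  T1 -> c

CYK table (by increasing span):
  cell(0,0) b: {B,T0}  orig:{B}
  cell(1,1) b: {B,T0}  orig:{B}
  cell(2,2) c: {T1}  orig:{}
  cell(0,1) bb: {A,B,S}
  cell(1,2) bc: {A}
  cell(0,2) bbc: {A,B,S}

S ∈ T[0,2] ⇒ YES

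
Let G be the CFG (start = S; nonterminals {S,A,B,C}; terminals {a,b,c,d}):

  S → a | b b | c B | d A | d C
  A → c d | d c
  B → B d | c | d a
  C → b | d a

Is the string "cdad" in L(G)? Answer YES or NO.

Convert to CNF:
  S -> T0 B | T1 A | T1 C | T3 T3 | a
  A -> T0 T1 | T1 T0
  B -> B T1 | T1 T2 | c
  C -> T1 T2 | b
  T0 -> c
  T1 -> d
  T2 -> a
  T3 -> b

CYK table (by increasing span):
  [0..0]={B,T0}  "c"  orig:{B}
  [1..1]={T1}  "d"  orig:{}
  [2..2]={S,T2}  "a"  orig:{S}
  [3..3]={T1}  "d"  orig:{}
  [0..1]={A,B}  "cd"
  [1..2]={B,C}  "da"
  [2..3]=∅  "ad"
  [0..2]={S}  "cda"
  [1..3]={B}  "dad"
  [0..3]={S}  "cdad"

S ∈ T[0,3] ⇒ YES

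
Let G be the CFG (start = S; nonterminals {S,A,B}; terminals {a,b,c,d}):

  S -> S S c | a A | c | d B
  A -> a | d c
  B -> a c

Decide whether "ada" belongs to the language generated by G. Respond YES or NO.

Convert to CNF:
  S -> S X3 | T0 B | T2 A | c
  A -> T0 T1 | a
  B -> T2 T1
  T0 -> d
  T1 -> c
  T2 -> a
  X3 -> S T1

Fill CYK table bottom-up:
  [0..0]={A,T2}  "a"  orig:{A}
  [1..1]={T0}  "d"  orig:{}
  [2..2]={A,T2}  "a"  orig:{A}
  [0..1]=∅  "ad"
  [1..2]=∅  "da"
  [0..2]=∅  "ada"

S ∉ T[0,2] ⇒ NO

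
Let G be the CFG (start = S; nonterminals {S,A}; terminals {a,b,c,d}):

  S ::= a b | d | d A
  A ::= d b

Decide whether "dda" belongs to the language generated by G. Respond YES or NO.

CNF form of G:
  S -> T0 A | T2 T1 | d
  A -> T0 T1
  T0 -> d
  T1 -> b
  T2 -> a

Fill CYK table bottom-up:
  T[0,0] 'd' = {S,T0}  orig:{S}
  T[1,1] 'd' = {S,T0}  orig:{S}
  T[2,2] 'a' = {T2}  orig:{}
  T[0,1] 'dd' = ∅
  T[1,2] 'da' = ∅
  T[0,2] 'dda' = ∅

S ∉ T[0,2] ⇒ NO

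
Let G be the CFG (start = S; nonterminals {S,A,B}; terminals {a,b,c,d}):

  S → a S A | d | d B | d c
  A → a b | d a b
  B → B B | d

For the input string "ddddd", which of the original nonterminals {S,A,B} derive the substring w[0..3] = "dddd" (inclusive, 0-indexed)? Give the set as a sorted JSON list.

CNF form of G:
  S -> T0 X5 | T2 B | T2 T3 | d
  A -> T0 T1 | T2 X4
  B -> B B | d
  T0 -> a
  T1 -> b
  T2 -> d
  T3 -> c
  X4 -> T0 T1
  X5 -> S A

CYK fill (cells [i..j] with 0 ≤ i ≤ j ≤ 3 only):
  T[0,0] 'd' = {B,S,T2}  orig:{B,S}
  T[1,1] 'd' = {B,S,T2}  orig:{B,S}
  T[2,2] 'd' = {B,S,T2}  orig:{B,S}
  T[3,3] 'd' = {B,S,T2}  orig:{B,S}
  T[0,1] 'dd' = {B,S}
  T[1,2] 'dd' = {B,S}
  T[2,3] 'dd' = {B,S}
  T[0,2] 'ddd' = {B,S}
  T[1,3] 'ddd' = {B,S}
  T[0,3] 'dddd' = {B,S}

Original NTs in T[0,3] deriving "dddd": ["B", "S"]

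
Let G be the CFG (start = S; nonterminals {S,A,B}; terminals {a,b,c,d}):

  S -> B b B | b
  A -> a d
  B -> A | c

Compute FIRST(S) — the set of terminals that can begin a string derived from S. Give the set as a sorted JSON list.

FIRST sets, iterate to fixpoint:
iter 1:
  A via A→a d: +{a}
  B via B→A: +{a}
  B via B→c: +{c}
  S via S→B b B: +{a,c}
  S via S→b: +{b}
  FIRST[S]={a,b,c}  FIRST[A]={a}  FIRST[B]={a,c}
iter 2: (no change)
  FIRST[S]={a,b,c}  FIRST[A]={a}  FIRST[B]={a,c}

FIRST(S) = ["a", "b", "c"]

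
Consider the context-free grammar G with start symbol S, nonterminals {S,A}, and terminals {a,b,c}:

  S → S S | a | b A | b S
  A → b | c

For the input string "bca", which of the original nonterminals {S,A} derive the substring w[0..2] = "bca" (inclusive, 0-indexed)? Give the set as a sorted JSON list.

Convert to CNF:
  S -> S S | T0 A | T0 S | a
  A -> b | c
  T0 -> b

CYK fill — only the sub-triangle for w[0..2]:
  cell(0,0) b: {A,T0}  orig:{A}
  cell(1,1) c: {A}
  cell(2,2) a: {S}
  cell(0,1) bc: {S}
  cell(1,2) ca: ∅
  cell(0,2) bca: {S}

Original NTs in T[0,2] deriving "bca": ["S"]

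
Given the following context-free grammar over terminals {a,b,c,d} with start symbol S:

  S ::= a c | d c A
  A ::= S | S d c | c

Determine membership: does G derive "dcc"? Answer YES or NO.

CNF form of G:
  S -> T0 X5 | T2 T1
  A -> S X3 | T0 X4 | T2 T1 | c
  T0 -> d
  T1 -> c
  T2 -> a
  X3 -> T0 T1
  X4 -> T1 A
  X5 -> T1 A

CYK fill:
  T[0,0] 'd' = {T0}  orig:{}
  T[1,1] 'c' = {A,T1}  orig:{A}
  T[2,2] 'c' = {A,T1}  orig:{A}
  T[0,1] 'dc' = {X3}  orig:{}
  T[1,2] 'cc' = {X4,X5}  orig:{}
  T[0,2] 'dcc' = {A,S}

S ∈ T[0,2] ⇒ YES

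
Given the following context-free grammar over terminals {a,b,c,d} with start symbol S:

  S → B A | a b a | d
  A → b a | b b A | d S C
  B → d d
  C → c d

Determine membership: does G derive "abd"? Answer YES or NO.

CNF form of G:
  S -> B A | T1 X6 | d
  A -> T0 T1 | T0 X4 | T2 X5
  B -> T2 T2
  C -> T3 T2
  T0 -> b
  T1 -> a
  T2 -> d
  T3 -> c
  X4 -> T0 A
  X5 -> S C
  X6 -> T0 T1

Fill CYK table bottom-up:
  [0..0]={T1}  "a"  orig:{}
  [1..1]={T0}  "b"  orig:{}
  [2..2]={S,T2}  "d"  orig:{S}
  [0..1]=∅  "ab"
  [1..2]=∅  "bd"
  [0..2]=∅  "abd"

S ∉ T[0,2] ⇒ NO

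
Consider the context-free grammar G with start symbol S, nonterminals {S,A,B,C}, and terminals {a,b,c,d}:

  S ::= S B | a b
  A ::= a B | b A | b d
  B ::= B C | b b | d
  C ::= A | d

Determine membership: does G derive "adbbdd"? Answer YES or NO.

CNF form of G:
  S -> S B | T0 T1
  A -> T0 B | T1 A | T1 T2
  B -> B C | T1 T1 | d
  C -> T0 B | T1 A | T1 T2 | d
  T0 -> a
  T1 -> b
  T2 -> d

CYK table (by increasing span):
  cell(0,0) a: {T0}  orig:{}
  cell(1,1) d: {B,C,T2}  orig:{B,C}
  cell(2,2) b: {T1}  orig:{}
  cell(3,3) b: {T1}  orig:{}
  cell(4,4) d: {B,C,T2}  orig:{B,C}
  cell(5,5) d: {B,C,T2}  orig:{B,C}
  cell(0,1) ad: {A,C}
  cell(1,2) db: ∅
  cell(2,3) bb: {B}
  cell(3,4) bd: {A,C}
  cell(4,5) dd: {B}
  cell(0,2) adb: ∅
  cell(1,3) dbb: ∅
  cell(2,4) bbd: {A,B,C}
  cell(3,5) bdd: ∅
  cell(0,3) adbb: ∅
  cell(1,4) dbbd: {B}
  cell(2,5) bbdd: {B}
  cell(0,4) adbbd: {A,C}
  cell(1,5) dbbdd: {B}
  cell(0,5) adbbdd: {A,C}

S ∉ T[0,5] ⇒ NO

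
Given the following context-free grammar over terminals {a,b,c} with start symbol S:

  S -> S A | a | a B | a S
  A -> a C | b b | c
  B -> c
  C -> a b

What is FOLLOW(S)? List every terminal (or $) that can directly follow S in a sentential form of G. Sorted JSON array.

FIRST iteration:
iter 1:
  A via A→a C: +{a}
  A via A→b b: +{b}
  A via A→c: +{c}
  B via B→c: +{c}
  C via C→a b: +{a}
  S via S→a: +{a}
  S: {a}  A: {a,b,c}  B: {c}  C: {a}
iter 2: done
  S: {a}  A: {a,b,c}  B: {c}  C: {a}

FOLLOW iteration:
FOLLOW(S) := {$}
[1]
  S→S A: FOLLOW(S) ⊇ FIRST(A) = {a,b,c}; new: +{a,b,c}
  S→S A: FOLLOW(A) ⊇ FOLLOW(S) ⊇ {$,a,b,c}; new: +{$,a,b,c}
  S→a B: FOLLOW(B) ⊇ FOLLOW(S) ⊇ {$,a,b,c}; new: +{$,a,b,c}
  FOLLOW(S)={$,a,b,c}  FOLLOW(A)={$,a,b,c}  FOLLOW(B)={$,a,b,c}  FOLLOW(C)={}
[2]
  A→a C: FOLLOW(C) ⊇ FOLLOW(A) ⊇ {$,a,b,c}; new: +{$,a,b,c}
  FOLLOW(S)={$,a,b,c}  FOLLOW(A)={$,a,b,c}  FOLLOW(B)={$,a,b,c}  FOLLOW(C)={$,a,b,c}
[3] (no change)
  FOLLOW(S)={$,a,b,c}  FOLLOW(A)={$,a,b,c}  FOLLOW(B)={$,a,b,c}  FOLLOW(C)={$,a,b,c}

FOLLOW(S) = ["$", "a", "b", "c"]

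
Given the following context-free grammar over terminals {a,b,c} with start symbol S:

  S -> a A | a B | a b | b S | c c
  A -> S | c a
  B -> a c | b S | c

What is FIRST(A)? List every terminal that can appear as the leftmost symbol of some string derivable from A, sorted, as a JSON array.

FIRST iteration:
round 1:
  A via A→c a: +{c}
  B via B→a c: +{a}
  B via B→b S: +{b}
  B via B→c: +{c}
  S via S→a A: +{a}
  S via S→b S: +{b}
  S via S→c c: +{c}
  S: {a,b,c}  A: {c}  B: {a,b,c}
round 2:
  A via A→S: +{a,b}
  S: {a,b,c}  A: {a,b,c}  B: {a,b,c}
round 3: done
  S: {a,b,c}  A: {a,b,c}  B: {a,b,c}

FIRST(A) = ["a", "b", "c"]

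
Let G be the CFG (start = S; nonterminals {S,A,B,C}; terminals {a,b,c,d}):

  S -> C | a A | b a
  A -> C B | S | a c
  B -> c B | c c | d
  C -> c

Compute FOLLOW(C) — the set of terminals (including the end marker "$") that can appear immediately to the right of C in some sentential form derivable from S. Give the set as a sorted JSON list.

FIRST iteration:
round 1:
  A via A→a c: +{a}
  B via B→c B: +{c}
  B via B→d: +{d}
  C via C→c: +{c}
  S via S→C: +{c}
  S via S→a A: +{a}
  S via S→b a: +{b}
  FIRST[S]={a,b,c}  FIRST[A]={a}  FIRST[B]={c,d}  FIRST[C]={c}
round 2:
  A via A→C B: +{c}
  A via A→S: +{b}
  FIRST[S]={a,b,c}  FIRST[A]={a,b,c}  FIRST[B]={c,d}  FIRST[C]={c}
round 3: done
  FIRST[S]={a,b,c}  FIRST[A]={a,b,c}  FIRST[B]={c,d}  FIRST[C]={c}

FOLLOW iteration:
seed FOLLOW(S) with $
round 1:
  A→C B: FOLLOW(C) ⊇ FIRST(B) = {c,d}; new: +{c,d}
  S→C: FOLLOW(C) ⊇ FOLLOW(S) ⊇ {$}; new: +{$}
  S→a A: FOLLOW(A) ⊇ FOLLOW(S) ⊇ {$}; new: +{$}
  S: {$}  A: {$}  B: {}  C: {$,c,d}
round 2:
  A→C B: FOLLOW(B) ⊇ FOLLOW(A) ⊇ {$}; new: +{$}
  S: {$}  A: {$}  B: {$}  C: {$,c,d}
round 3: done
  S: {$}  A: {$}  B: {$}  C: {$,c,d}

FOLLOW(C) = ["$", "c", "d"]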